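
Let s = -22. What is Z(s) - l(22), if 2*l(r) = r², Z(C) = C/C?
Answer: -241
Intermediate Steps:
Z(C) = 1
l(r) = r²/2
Z(s) - l(22) = 1 - 22²/2 = 1 - 484/2 = 1 - 1*242 = 1 - 242 = -241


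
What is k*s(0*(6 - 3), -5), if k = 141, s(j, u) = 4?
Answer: 564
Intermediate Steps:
k*s(0*(6 - 3), -5) = 141*4 = 564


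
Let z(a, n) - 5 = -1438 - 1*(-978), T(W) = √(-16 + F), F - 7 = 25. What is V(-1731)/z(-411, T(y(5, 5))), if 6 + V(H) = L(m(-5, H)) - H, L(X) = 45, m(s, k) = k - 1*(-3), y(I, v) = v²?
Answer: -354/91 ≈ -3.8901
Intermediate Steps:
F = 32 (F = 7 + 25 = 32)
m(s, k) = 3 + k (m(s, k) = k + 3 = 3 + k)
T(W) = 4 (T(W) = √(-16 + 32) = √16 = 4)
z(a, n) = -455 (z(a, n) = 5 + (-1438 - 1*(-978)) = 5 + (-1438 + 978) = 5 - 460 = -455)
V(H) = 39 - H (V(H) = -6 + (45 - H) = 39 - H)
V(-1731)/z(-411, T(y(5, 5))) = (39 - 1*(-1731))/(-455) = (39 + 1731)*(-1/455) = 1770*(-1/455) = -354/91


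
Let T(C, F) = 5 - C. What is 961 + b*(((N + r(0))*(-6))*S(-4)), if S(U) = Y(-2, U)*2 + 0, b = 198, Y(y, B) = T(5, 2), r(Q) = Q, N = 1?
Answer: 961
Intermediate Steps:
Y(y, B) = 0 (Y(y, B) = 5 - 1*5 = 5 - 5 = 0)
S(U) = 0 (S(U) = 0*2 + 0 = 0 + 0 = 0)
961 + b*(((N + r(0))*(-6))*S(-4)) = 961 + 198*(((1 + 0)*(-6))*0) = 961 + 198*((1*(-6))*0) = 961 + 198*(-6*0) = 961 + 198*0 = 961 + 0 = 961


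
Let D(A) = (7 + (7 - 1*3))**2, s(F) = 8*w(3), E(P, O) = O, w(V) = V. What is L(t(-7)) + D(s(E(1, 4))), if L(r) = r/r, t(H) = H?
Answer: 122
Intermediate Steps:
s(F) = 24 (s(F) = 8*3 = 24)
D(A) = 121 (D(A) = (7 + (7 - 3))**2 = (7 + 4)**2 = 11**2 = 121)
L(r) = 1
L(t(-7)) + D(s(E(1, 4))) = 1 + 121 = 122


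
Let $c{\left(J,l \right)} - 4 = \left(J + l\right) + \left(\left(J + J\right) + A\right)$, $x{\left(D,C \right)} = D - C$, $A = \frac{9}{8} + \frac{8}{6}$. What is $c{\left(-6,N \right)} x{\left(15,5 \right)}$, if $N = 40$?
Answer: $\frac{3415}{12} \approx 284.58$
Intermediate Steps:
$A = \frac{59}{24}$ ($A = 9 \cdot \frac{1}{8} + 8 \cdot \frac{1}{6} = \frac{9}{8} + \frac{4}{3} = \frac{59}{24} \approx 2.4583$)
$c{\left(J,l \right)} = \frac{155}{24} + l + 3 J$ ($c{\left(J,l \right)} = 4 + \left(\left(J + l\right) + \left(\left(J + J\right) + \frac{59}{24}\right)\right) = 4 + \left(\left(J + l\right) + \left(2 J + \frac{59}{24}\right)\right) = 4 + \left(\left(J + l\right) + \left(\frac{59}{24} + 2 J\right)\right) = 4 + \left(\frac{59}{24} + l + 3 J\right) = \frac{155}{24} + l + 3 J$)
$c{\left(-6,N \right)} x{\left(15,5 \right)} = \left(\frac{155}{24} + 40 + 3 \left(-6\right)\right) \left(15 - 5\right) = \left(\frac{155}{24} + 40 - 18\right) \left(15 - 5\right) = \frac{683}{24} \cdot 10 = \frac{3415}{12}$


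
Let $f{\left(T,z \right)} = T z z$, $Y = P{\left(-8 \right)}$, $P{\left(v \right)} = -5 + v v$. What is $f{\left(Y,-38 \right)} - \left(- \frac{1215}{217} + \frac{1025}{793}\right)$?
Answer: $\frac{14661353946}{172081} \approx 85200.0$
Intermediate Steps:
$P{\left(v \right)} = -5 + v^{2}$
$Y = 59$ ($Y = -5 + \left(-8\right)^{2} = -5 + 64 = 59$)
$f{\left(T,z \right)} = T z^{2}$
$f{\left(Y,-38 \right)} - \left(- \frac{1215}{217} + \frac{1025}{793}\right) = 59 \left(-38\right)^{2} - \left(- \frac{1215}{217} + \frac{1025}{793}\right) = 59 \cdot 1444 - - \frac{741070}{172081} = 85196 + \left(- \frac{1025}{793} + \frac{1215}{217}\right) = 85196 + \frac{741070}{172081} = \frac{14661353946}{172081}$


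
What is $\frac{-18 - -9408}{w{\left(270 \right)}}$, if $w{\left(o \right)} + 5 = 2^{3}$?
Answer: $3130$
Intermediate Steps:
$w{\left(o \right)} = 3$ ($w{\left(o \right)} = -5 + 2^{3} = -5 + 8 = 3$)
$\frac{-18 - -9408}{w{\left(270 \right)}} = \frac{-18 - -9408}{3} = \left(-18 + 9408\right) \frac{1}{3} = 9390 \cdot \frac{1}{3} = 3130$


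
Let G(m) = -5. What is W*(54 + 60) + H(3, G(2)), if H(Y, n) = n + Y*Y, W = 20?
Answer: 2284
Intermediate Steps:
H(Y, n) = n + Y**2
W*(54 + 60) + H(3, G(2)) = 20*(54 + 60) + (-5 + 3**2) = 20*114 + (-5 + 9) = 2280 + 4 = 2284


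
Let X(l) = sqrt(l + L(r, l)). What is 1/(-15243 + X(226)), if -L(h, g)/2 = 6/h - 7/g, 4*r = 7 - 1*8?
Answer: -574153/8751803856 - sqrt(388833)/8751803856 ≈ -6.5675e-5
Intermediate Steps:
r = -1/4 (r = (7 - 1*8)/4 = (7 - 8)/4 = (1/4)*(-1) = -1/4 ≈ -0.25000)
L(h, g) = -12/h + 14/g (L(h, g) = -2*(6/h - 7/g) = -2*(-7/g + 6/h) = -12/h + 14/g)
X(l) = sqrt(48 + l + 14/l) (X(l) = sqrt(l + (-12/(-1/4) + 14/l)) = sqrt(l + (-12*(-4) + 14/l)) = sqrt(l + (48 + 14/l)) = sqrt(48 + l + 14/l))
1/(-15243 + X(226)) = 1/(-15243 + sqrt(48 + 226 + 14/226)) = 1/(-15243 + sqrt(48 + 226 + 14*(1/226))) = 1/(-15243 + sqrt(48 + 226 + 7/113)) = 1/(-15243 + sqrt(30969/113)) = 1/(-15243 + 3*sqrt(388833)/113)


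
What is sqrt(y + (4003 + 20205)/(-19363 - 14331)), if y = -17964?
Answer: 2*I*sqrt(4410702169)/991 ≈ 134.03*I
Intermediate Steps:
sqrt(y + (4003 + 20205)/(-19363 - 14331)) = sqrt(-17964 + (4003 + 20205)/(-19363 - 14331)) = sqrt(-17964 + 24208/(-33694)) = sqrt(-17964 + 24208*(-1/33694)) = sqrt(-17964 - 712/991) = sqrt(-17803036/991) = 2*I*sqrt(4410702169)/991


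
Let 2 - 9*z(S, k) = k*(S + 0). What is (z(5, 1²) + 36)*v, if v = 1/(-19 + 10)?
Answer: -107/27 ≈ -3.9630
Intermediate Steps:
z(S, k) = 2/9 - S*k/9 (z(S, k) = 2/9 - k*(S + 0)/9 = 2/9 - k*S/9 = 2/9 - S*k/9)
v = -⅑ (v = 1/(-9) = -⅑ ≈ -0.11111)
(z(5, 1²) + 36)*v = ((2/9 - ⅑*5*1²) + 36)*(-⅑) = ((2/9 - ⅑*5*1) + 36)*(-⅑) = ((2/9 - 5/9) + 36)*(-⅑) = (-⅓ + 36)*(-⅑) = (107/3)*(-⅑) = -107/27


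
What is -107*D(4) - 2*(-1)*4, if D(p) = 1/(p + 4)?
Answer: -43/8 ≈ -5.3750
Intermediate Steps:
D(p) = 1/(4 + p)
-107*D(4) - 2*(-1)*4 = -107/(4 + 4) - 2*(-1)*4 = -107/8 + 2*4 = -107*⅛ + 8 = -107/8 + 8 = -43/8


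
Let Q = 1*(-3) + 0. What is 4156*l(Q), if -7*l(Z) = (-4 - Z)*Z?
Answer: -12468/7 ≈ -1781.1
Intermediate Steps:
Q = -3 (Q = -3 + 0 = -3)
l(Z) = -Z*(-4 - Z)/7 (l(Z) = -(-4 - Z)*Z/7 = -Z*(-4 - Z)/7)
4156*l(Q) = 4156*((⅐)*(-3)*(4 - 3)) = 4156*((⅐)*(-3)*1) = 4156*(-3/7) = -12468/7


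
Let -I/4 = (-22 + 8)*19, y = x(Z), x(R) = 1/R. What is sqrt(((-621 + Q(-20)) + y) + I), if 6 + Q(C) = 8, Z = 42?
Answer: sqrt(785022)/42 ≈ 21.096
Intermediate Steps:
Q(C) = 2 (Q(C) = -6 + 8 = 2)
y = 1/42 ≈ 0.023810
I = 1064 (I = -4*(-22 + 8)*19 = -(-56)*19 = -4*(-266) = 1064)
sqrt(((-621 + Q(-20)) + y) + I) = sqrt(((-621 + 2) + 1/42) + 1064) = sqrt((-619 + 1/42) + 1064) = sqrt(-25997/42 + 1064) = sqrt(18691/42) = sqrt(785022)/42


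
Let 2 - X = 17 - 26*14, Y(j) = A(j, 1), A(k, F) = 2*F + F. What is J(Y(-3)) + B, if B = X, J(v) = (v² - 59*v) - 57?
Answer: 124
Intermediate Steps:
A(k, F) = 3*F
Y(j) = 3 (Y(j) = 3*1 = 3)
X = 349 (X = 2 - (17 - 26*14) = 2 - (17 - 364) = 2 - 1*(-347) = 2 + 347 = 349)
J(v) = -57 + v² - 59*v
B = 349
J(Y(-3)) + B = (-57 + 3² - 59*3) + 349 = (-57 + 9 - 177) + 349 = -225 + 349 = 124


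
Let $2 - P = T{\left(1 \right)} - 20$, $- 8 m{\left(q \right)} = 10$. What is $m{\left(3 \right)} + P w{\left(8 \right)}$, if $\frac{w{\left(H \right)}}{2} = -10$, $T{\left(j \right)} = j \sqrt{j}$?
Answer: $- \frac{1685}{4} \approx -421.25$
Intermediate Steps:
$T{\left(j \right)} = j^{\frac{3}{2}}$
$m{\left(q \right)} = - \frac{5}{4}$ ($m{\left(q \right)} = \left(- \frac{1}{8}\right) 10 = - \frac{5}{4}$)
$P = 21$ ($P = 2 - \left(1^{\frac{3}{2}} - 20\right) = 2 - \left(1 - 20\right) = 2 - -19 = 2 + 19 = 21$)
$w{\left(H \right)} = -20$ ($w{\left(H \right)} = 2 \left(-10\right) = -20$)
$m{\left(3 \right)} + P w{\left(8 \right)} = - \frac{5}{4} + 21 \left(-20\right) = - \frac{5}{4} - 420 = - \frac{1685}{4}$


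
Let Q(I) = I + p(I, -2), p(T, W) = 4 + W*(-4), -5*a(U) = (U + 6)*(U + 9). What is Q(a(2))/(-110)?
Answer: 14/275 ≈ 0.050909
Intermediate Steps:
a(U) = -(6 + U)*(9 + U)/5 (a(U) = -(U + 6)*(U + 9)/5 = -(6 + U)*(9 + U)/5)
p(T, W) = 4 - 4*W
Q(I) = 12 + I (Q(I) = I + (4 - 4*(-2)) = I + (4 + 8) = I + 12 = 12 + I)
Q(a(2))/(-110) = (12 + (-54/5 - 3*2 - 1/5*2**2))/(-110) = -(12 + (-54/5 - 6 - 1/5*4))/110 = -(12 + (-54/5 - 6 - 4/5))/110 = -(12 - 88/5)/110 = -1/110*(-28/5) = 14/275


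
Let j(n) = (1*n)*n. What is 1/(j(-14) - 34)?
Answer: 1/162 ≈ 0.0061728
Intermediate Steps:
j(n) = n² (j(n) = n*n = n²)
1/(j(-14) - 34) = 1/((-14)² - 34) = 1/(196 - 34) = 1/162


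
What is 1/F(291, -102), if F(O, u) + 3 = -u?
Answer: 1/99 ≈ 0.010101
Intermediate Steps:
F(O, u) = -3 - u
1/F(291, -102) = 1/(-3 - 1*(-102)) = 1/(-3 + 102) = 1/99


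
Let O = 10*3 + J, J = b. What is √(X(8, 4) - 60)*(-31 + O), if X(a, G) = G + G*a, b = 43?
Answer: 84*I*√6 ≈ 205.76*I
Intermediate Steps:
J = 43
O = 73 (O = 10*3 + 43 = 30 + 43 = 73)
√(X(8, 4) - 60)*(-31 + O) = √(4*(1 + 8) - 60)*(-31 + 73) = √(4*9 - 60)*42 = √(36 - 60)*42 = √(-24)*42 = (2*I*√6)*42 = 84*I*√6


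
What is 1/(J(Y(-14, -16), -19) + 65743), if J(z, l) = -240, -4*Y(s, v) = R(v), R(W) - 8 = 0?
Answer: 1/65503 ≈ 1.5266e-5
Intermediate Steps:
R(W) = 8 (R(W) = 8 + 0 = 8)
Y(s, v) = -2 (Y(s, v) = -1/4*8 = -2)
1/(J(Y(-14, -16), -19) + 65743) = 1/(-240 + 65743) = 1/65503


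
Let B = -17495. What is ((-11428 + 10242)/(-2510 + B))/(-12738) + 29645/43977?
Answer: 1259032688888/1867730235855 ≈ 0.67410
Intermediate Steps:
((-11428 + 10242)/(-2510 + B))/(-12738) + 29645/43977 = ((-11428 + 10242)/(-2510 - 17495))/(-12738) + 29645/43977 = -1186/(-20005)*(-1/12738) + 29645*(1/43977) = -1186*(-1/20005)*(-1/12738) + 29645/43977 = (1186/20005)*(-1/12738) + 29645/43977 = -593/127411845 + 29645/43977 = 1259032688888/1867730235855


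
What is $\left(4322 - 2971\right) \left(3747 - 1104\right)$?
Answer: $3570693$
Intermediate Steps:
$\left(4322 - 2971\right) \left(3747 - 1104\right) = 1351 \cdot 2643 = 3570693$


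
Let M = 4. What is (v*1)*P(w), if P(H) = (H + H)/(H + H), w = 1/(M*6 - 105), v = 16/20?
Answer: ⅘ ≈ 0.80000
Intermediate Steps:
v = ⅘ (v = 16*(1/20) = ⅘ ≈ 0.80000)
w = -1/81 (w = 1/(4*6 - 105) = 1/(24 - 105) = 1/(-81) = -1/81 ≈ -0.012346)
P(H) = 1 (P(H) = (2*H)/((2*H)) = (2*H)*(1/(2*H)) = 1)
(v*1)*P(w) = ((⅘)*1)*1 = (⅘)*1 = ⅘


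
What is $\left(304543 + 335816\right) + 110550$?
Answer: $750909$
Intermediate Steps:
$\left(304543 + 335816\right) + 110550 = 640359 + 110550 = 750909$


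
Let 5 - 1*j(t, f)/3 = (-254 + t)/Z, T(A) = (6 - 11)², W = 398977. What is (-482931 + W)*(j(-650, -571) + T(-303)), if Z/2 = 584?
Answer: -259375883/73 ≈ -3.5531e+6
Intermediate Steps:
Z = 1168 (Z = 2*584 = 1168)
T(A) = 25 (T(A) = (-5)² = 25)
j(t, f) = 9141/584 - 3*t/1168 (j(t, f) = 15 - 3*(-254 + t)/1168 = 15 - 3*(-127/584 + t/1168) = 15 + (381/584 - 3*t/1168) = 9141/584 - 3*t/1168)
(-482931 + W)*(j(-650, -571) + T(-303)) = (-482931 + 398977)*((9141/584 - 3/1168*(-650)) + 25) = -83954*((9141/584 + 975/584) + 25) = -83954*(2529/146 + 25) = -83954*6179/146 = -259375883/73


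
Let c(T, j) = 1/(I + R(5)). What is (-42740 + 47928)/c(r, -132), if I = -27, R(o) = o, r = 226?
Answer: -114136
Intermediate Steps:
c(T, j) = -1/22 (c(T, j) = 1/(-27 + 5) = 1/(-22) = -1/22)
(-42740 + 47928)/c(r, -132) = (-42740 + 47928)/(-1/22) = 5188*(-22) = -114136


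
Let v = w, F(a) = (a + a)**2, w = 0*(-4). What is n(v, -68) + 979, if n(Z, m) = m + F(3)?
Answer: 947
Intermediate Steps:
w = 0
F(a) = 4*a**2 (F(a) = (2*a)**2 = 4*a**2)
v = 0
n(Z, m) = 36 + m (n(Z, m) = m + 4*3**2 = m + 4*9 = m + 36 = 36 + m)
n(v, -68) + 979 = (36 - 68) + 979 = -32 + 979 = 947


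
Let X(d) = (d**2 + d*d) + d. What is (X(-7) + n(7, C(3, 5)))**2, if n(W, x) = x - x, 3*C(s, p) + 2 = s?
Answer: 8281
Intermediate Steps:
C(s, p) = -2/3 + s/3
n(W, x) = 0
X(d) = d + 2*d**2 (X(d) = (d**2 + d**2) + d = 2*d**2 + d = d + 2*d**2)
(X(-7) + n(7, C(3, 5)))**2 = (-7*(1 + 2*(-7)) + 0)**2 = (-7*(1 - 14) + 0)**2 = (-7*(-13) + 0)**2 = (91 + 0)**2 = 91**2 = 8281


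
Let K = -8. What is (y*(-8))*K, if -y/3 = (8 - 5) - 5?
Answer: 384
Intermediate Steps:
y = 6 (y = -3*((8 - 5) - 5) = -3*(3 - 5) = -3*(-2) = 6)
(y*(-8))*K = (6*(-8))*(-8) = -48*(-8) = 384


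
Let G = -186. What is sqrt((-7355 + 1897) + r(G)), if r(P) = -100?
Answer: I*sqrt(5558) ≈ 74.552*I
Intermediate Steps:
sqrt((-7355 + 1897) + r(G)) = sqrt((-7355 + 1897) - 100) = sqrt(-5458 - 100) = sqrt(-5558) = I*sqrt(5558)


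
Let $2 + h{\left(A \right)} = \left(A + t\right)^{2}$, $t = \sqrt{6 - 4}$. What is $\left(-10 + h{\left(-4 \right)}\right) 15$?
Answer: $90 - 120 \sqrt{2} \approx -79.706$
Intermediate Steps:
$t = \sqrt{2} \approx 1.4142$
$h{\left(A \right)} = -2 + \left(A + \sqrt{2}\right)^{2}$
$\left(-10 + h{\left(-4 \right)}\right) 15 = \left(-10 - \left(2 - \left(-4 + \sqrt{2}\right)^{2}\right)\right) 15 = \left(-12 + \left(-4 + \sqrt{2}\right)^{2}\right) 15 = -180 + 15 \left(-4 + \sqrt{2}\right)^{2}$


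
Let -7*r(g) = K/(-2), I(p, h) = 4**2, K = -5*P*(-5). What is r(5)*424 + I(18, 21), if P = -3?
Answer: -15788/7 ≈ -2255.4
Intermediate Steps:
K = -75 (K = -5*(-3)*(-5) = 15*(-5) = -75)
I(p, h) = 16
r(g) = -75/14 (r(g) = -(-75)/(7*(-2)) = -(-75)*(-1)/(7*2) = -1/7*75/2 = -75/14)
r(5)*424 + I(18, 21) = -75/14*424 + 16 = -15900/7 + 16 = -15788/7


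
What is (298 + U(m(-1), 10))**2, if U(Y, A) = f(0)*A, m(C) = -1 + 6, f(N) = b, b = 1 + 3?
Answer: 114244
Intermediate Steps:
b = 4
f(N) = 4
m(C) = 5
U(Y, A) = 4*A
(298 + U(m(-1), 10))**2 = (298 + 4*10)**2 = (298 + 40)**2 = 338**2 = 114244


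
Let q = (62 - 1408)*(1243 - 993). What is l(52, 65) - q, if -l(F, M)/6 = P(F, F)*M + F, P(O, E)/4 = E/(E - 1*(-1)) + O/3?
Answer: 16303724/53 ≈ 3.0762e+5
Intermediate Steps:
P(O, E) = 4*O/3 + 4*E/(1 + E) (P(O, E) = 4*(E/(E - 1*(-1)) + O/3) = 4*(E/(E + 1) + O*(⅓)) = 4*(E/(1 + E) + O/3) = 4*(O/3 + E/(1 + E)) = 4*O/3 + 4*E/(1 + E))
l(F, M) = -6*F - 8*M*(F² + 4*F)/(1 + F) (l(F, M) = -6*((4*(F + 3*F + F*F)/(3*(1 + F)))*M + F) = -6*((4*(F + 3*F + F²)/(3*(1 + F)))*M + F) = -6*((4*(F² + 4*F)/(3*(1 + F)))*M + F) = -6*(4*M*(F² + 4*F)/(3*(1 + F)) + F) = -6*(F + 4*M*(F² + 4*F)/(3*(1 + F))) = -6*F - 8*M*(F² + 4*F)/(1 + F))
q = -336500 (q = -1346*250 = -336500)
l(52, 65) - q = 2*52*(-3 - 3*52 - 4*65*(4 + 52))/(1 + 52) - 1*(-336500) = 2*52*(-3 - 156 - 4*65*56)/53 + 336500 = 2*52*(1/53)*(-3 - 156 - 14560) + 336500 = 2*52*(1/53)*(-14719) + 336500 = -1530776/53 + 336500 = 16303724/53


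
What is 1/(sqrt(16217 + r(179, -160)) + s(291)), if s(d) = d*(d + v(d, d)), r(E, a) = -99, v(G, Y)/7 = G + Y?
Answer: 1270215/1613446130107 - sqrt(16118)/1613446130107 ≈ 7.8719e-7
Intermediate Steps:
v(G, Y) = 7*G + 7*Y (v(G, Y) = 7*(G + Y) = 7*G + 7*Y)
s(d) = 15*d**2 (s(d) = d*(d + (7*d + 7*d)) = d*(d + 14*d) = d*(15*d) = 15*d**2)
1/(sqrt(16217 + r(179, -160)) + s(291)) = 1/(sqrt(16217 - 99) + 15*291**2) = 1/(sqrt(16118) + 15*84681) = 1/(sqrt(16118) + 1270215) = 1/(1270215 + sqrt(16118))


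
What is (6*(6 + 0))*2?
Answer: 72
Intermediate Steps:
(6*(6 + 0))*2 = (6*6)*2 = 36*2 = 72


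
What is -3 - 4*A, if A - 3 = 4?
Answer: -31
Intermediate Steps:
A = 7 (A = 3 + 4 = 7)
-3 - 4*A = -3 - 4*7 = -3 - 28 = -31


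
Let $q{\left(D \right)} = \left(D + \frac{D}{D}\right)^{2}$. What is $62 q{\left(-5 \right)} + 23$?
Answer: $1015$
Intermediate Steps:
$q{\left(D \right)} = \left(1 + D\right)^{2}$ ($q{\left(D \right)} = \left(D + 1\right)^{2} = \left(1 + D\right)^{2}$)
$62 q{\left(-5 \right)} + 23 = 62 \left(1 - 5\right)^{2} + 23 = 62 \left(-4\right)^{2} + 23 = 62 \cdot 16 + 23 = 992 + 23 = 1015$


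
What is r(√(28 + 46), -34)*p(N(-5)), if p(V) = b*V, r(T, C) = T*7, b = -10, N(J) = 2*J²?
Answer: -3500*√74 ≈ -30108.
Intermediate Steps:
r(T, C) = 7*T
p(V) = -10*V
r(√(28 + 46), -34)*p(N(-5)) = (7*√(28 + 46))*(-20*(-5)²) = (7*√74)*(-20*25) = (7*√74)*(-10*50) = (7*√74)*(-500) = -3500*√74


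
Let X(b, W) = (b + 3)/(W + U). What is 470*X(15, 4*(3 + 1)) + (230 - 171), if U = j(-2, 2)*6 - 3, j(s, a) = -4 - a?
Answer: -7103/23 ≈ -308.83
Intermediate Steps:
U = -39 (U = (-4 - 1*2)*6 - 3 = (-4 - 2)*6 - 3 = -6*6 - 3 = -36 - 3 = -39)
X(b, W) = (3 + b)/(-39 + W) (X(b, W) = (b + 3)/(W - 39) = (3 + b)/(-39 + W))
470*X(15, 4*(3 + 1)) + (230 - 171) = 470*((3 + 15)/(-39 + 4*(3 + 1))) + (230 - 171) = 470*(18/(-39 + 4*4)) + 59 = 470*(18/(-39 + 16)) + 59 = 470*(18/(-23)) + 59 = 470*(-1/23*18) + 59 = 470*(-18/23) + 59 = -8460/23 + 59 = -7103/23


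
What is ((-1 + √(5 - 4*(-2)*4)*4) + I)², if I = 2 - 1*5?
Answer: 608 - 32*√37 ≈ 413.35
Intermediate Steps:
I = -3 (I = 2 - 5 = -3)
((-1 + √(5 - 4*(-2)*4)*4) + I)² = ((-1 + √(5 - 4*(-2)*4)*4) - 3)² = ((-1 + √(5 + 8*4)*4) - 3)² = ((-1 + √(5 + 32)*4) - 3)² = ((-1 + √37*4) - 3)² = ((-1 + 4*√37) - 3)² = (-4 + 4*√37)²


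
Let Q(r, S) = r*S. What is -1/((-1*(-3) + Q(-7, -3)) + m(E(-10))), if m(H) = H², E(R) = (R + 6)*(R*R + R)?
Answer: -1/129624 ≈ -7.7146e-6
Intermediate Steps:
Q(r, S) = S*r
E(R) = (6 + R)*(R + R²) (E(R) = (6 + R)*(R² + R) = (6 + R)*(R + R²))
-1/((-1*(-3) + Q(-7, -3)) + m(E(-10))) = -1/((-1*(-3) - 3*(-7)) + (-10*(6 + (-10)² + 7*(-10)))²) = -1/((3 + 21) + (-10*(6 + 100 - 70))²) = -1/(24 + (-10*36)²) = -1/(24 + (-360)²) = -1/(24 + 129600) = -1/129624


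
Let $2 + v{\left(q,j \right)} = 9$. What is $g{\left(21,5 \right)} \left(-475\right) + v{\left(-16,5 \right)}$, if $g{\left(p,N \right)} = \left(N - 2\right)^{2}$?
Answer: $-4268$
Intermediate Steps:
$v{\left(q,j \right)} = 7$ ($v{\left(q,j \right)} = -2 + 9 = 7$)
$g{\left(p,N \right)} = \left(-2 + N\right)^{2}$
$g{\left(21,5 \right)} \left(-475\right) + v{\left(-16,5 \right)} = \left(-2 + 5\right)^{2} \left(-475\right) + 7 = 3^{2} \left(-475\right) + 7 = 9 \left(-475\right) + 7 = -4275 + 7 = -4268$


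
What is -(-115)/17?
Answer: 115/17 ≈ 6.7647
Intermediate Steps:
-(-115)/17 = -5*(-23/17) = 115/17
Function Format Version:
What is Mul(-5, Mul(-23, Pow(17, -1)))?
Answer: Rational(115, 17) ≈ 6.7647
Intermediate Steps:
Mul(-5, Mul(-23, Pow(17, -1))) = Mul(-5, Mul(-23, Rational(1, 17))) = Mul(-5, Rational(-23, 17)) = Rational(115, 17)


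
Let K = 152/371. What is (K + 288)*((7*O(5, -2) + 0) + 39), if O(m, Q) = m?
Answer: 7918000/371 ≈ 21342.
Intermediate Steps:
K = 152/371 (K = 152*(1/371) = 152/371 ≈ 0.40970)
(K + 288)*((7*O(5, -2) + 0) + 39) = (152/371 + 288)*((7*5 + 0) + 39) = 107000*((35 + 0) + 39)/371 = 107000*(35 + 39)/371 = (107000/371)*74 = 7918000/371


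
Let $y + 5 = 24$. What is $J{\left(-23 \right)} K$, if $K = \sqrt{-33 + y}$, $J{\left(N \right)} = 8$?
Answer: $8 i \sqrt{14} \approx 29.933 i$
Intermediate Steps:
$y = 19$ ($y = -5 + 24 = 19$)
$K = i \sqrt{14}$ ($K = \sqrt{-33 + 19} = \sqrt{-14} = i \sqrt{14} \approx 3.7417 i$)
$J{\left(-23 \right)} K = 8 i \sqrt{14}$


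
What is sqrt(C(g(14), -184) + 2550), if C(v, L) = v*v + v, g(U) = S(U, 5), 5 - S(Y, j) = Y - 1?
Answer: sqrt(2606) ≈ 51.049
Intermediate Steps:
S(Y, j) = 6 - Y (S(Y, j) = 5 - (Y - 1) = 5 - (-1 + Y) = 5 + (1 - Y) = 6 - Y)
g(U) = 6 - U
C(v, L) = v + v**2 (C(v, L) = v**2 + v = v + v**2)
sqrt(C(g(14), -184) + 2550) = sqrt((6 - 1*14)*(1 + (6 - 1*14)) + 2550) = sqrt((6 - 14)*(1 + (6 - 14)) + 2550) = sqrt(-8*(1 - 8) + 2550) = sqrt(-8*(-7) + 2550) = sqrt(56 + 2550) = sqrt(2606)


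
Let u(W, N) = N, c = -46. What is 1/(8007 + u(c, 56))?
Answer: 1/8063 ≈ 0.00012402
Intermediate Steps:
1/(8007 + u(c, 56)) = 1/(8007 + 56) = 1/8063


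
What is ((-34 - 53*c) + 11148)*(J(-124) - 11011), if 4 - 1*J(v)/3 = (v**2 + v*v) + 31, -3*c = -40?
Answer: -3226731256/3 ≈ -1.0756e+9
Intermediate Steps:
c = 40/3 (c = -1/3*(-40) = 40/3 ≈ 13.333)
J(v) = -81 - 6*v**2 (J(v) = 12 - 3*((v**2 + v*v) + 31) = 12 - 3*((v**2 + v**2) + 31) = 12 - 3*(2*v**2 + 31) = 12 - 3*(31 + 2*v**2) = 12 + (-93 - 6*v**2) = -81 - 6*v**2)
((-34 - 53*c) + 11148)*(J(-124) - 11011) = ((-34 - 53*40/3) + 11148)*((-81 - 6*(-124)**2) - 11011) = ((-34 - 2120/3) + 11148)*((-81 - 6*15376) - 11011) = (-2222/3 + 11148)*((-81 - 92256) - 11011) = 31222*(-92337 - 11011)/3 = (31222/3)*(-103348) = -3226731256/3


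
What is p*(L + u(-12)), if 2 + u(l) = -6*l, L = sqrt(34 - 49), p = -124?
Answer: -8680 - 124*I*sqrt(15) ≈ -8680.0 - 480.25*I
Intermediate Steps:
L = I*sqrt(15) (L = sqrt(-15) = I*sqrt(15) ≈ 3.873*I)
u(l) = -2 - 6*l
p*(L + u(-12)) = -124*(I*sqrt(15) + (-2 - 6*(-12))) = -124*(I*sqrt(15) + (-2 + 72)) = -124*(I*sqrt(15) + 70) = -124*(70 + I*sqrt(15)) = -8680 - 124*I*sqrt(15)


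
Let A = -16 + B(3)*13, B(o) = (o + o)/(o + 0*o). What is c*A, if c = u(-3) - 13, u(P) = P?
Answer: -160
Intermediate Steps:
B(o) = 2 (B(o) = (2*o)/(o + 0) = (2*o)/o = 2)
A = 10 (A = -16 + 2*13 = -16 + 26 = 10)
c = -16 (c = -3 - 13 = -16)
c*A = -16*10 = -160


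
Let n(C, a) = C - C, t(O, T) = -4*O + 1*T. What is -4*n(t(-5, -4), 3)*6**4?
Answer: 0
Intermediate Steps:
t(O, T) = T - 4*O (t(O, T) = -4*O + T = T - 4*O)
n(C, a) = 0
-4*n(t(-5, -4), 3)*6**4 = -4*0*6**4 = 0*1296 = 0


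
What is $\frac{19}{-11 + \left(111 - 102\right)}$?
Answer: $- \frac{19}{2} \approx -9.5$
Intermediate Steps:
$\frac{19}{-11 + \left(111 - 102\right)} = \frac{19}{-11 + 9} = \frac{19}{-2} = 19 \left(- \frac{1}{2}\right) = - \frac{19}{2}$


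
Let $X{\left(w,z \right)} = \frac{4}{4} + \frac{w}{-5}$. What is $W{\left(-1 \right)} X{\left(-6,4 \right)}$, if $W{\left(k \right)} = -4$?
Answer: $- \frac{44}{5} \approx -8.8$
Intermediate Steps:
$X{\left(w,z \right)} = 1 - \frac{w}{5}$ ($X{\left(w,z \right)} = 4 \cdot \frac{1}{4} + w \left(- \frac{1}{5}\right) = 1 - \frac{w}{5}$)
$W{\left(-1 \right)} X{\left(-6,4 \right)} = - 4 \left(1 - - \frac{6}{5}\right) = - 4 \left(1 + \frac{6}{5}\right) = \left(-4\right) \frac{11}{5} = - \frac{44}{5}$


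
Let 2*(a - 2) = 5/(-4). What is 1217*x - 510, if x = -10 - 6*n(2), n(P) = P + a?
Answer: -149297/4 ≈ -37324.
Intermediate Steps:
a = 11/8 (a = 2 + (5/(-4))/2 = 2 + (5*(-¼))/2 = 2 + (½)*(-5/4) = 2 - 5/8 = 11/8 ≈ 1.3750)
n(P) = 11/8 + P (n(P) = P + 11/8 = 11/8 + P)
x = -121/4 (x = -10 - 6*(11/8 + 2) = -10 - 6*27/8 = -10 - 81/4 = -121/4 ≈ -30.250)
1217*x - 510 = 1217*(-121/4) - 510 = -147257/4 - 510 = -149297/4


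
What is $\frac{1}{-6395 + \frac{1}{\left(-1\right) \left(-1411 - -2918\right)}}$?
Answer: $- \frac{1507}{9637266} \approx -0.00015637$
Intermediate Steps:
$\frac{1}{-6395 + \frac{1}{\left(-1\right) \left(-1411 - -2918\right)}} = \frac{1}{-6395 + \frac{1}{\left(-1\right) \left(-1411 + 2918\right)}} = \frac{1}{-6395 + \frac{1}{\left(-1\right) 1507}} = \frac{1}{-6395 + \frac{1}{-1507}} = \frac{1}{-6395 - \frac{1}{1507}} = \frac{1}{- \frac{9637266}{1507}} = - \frac{1507}{9637266}$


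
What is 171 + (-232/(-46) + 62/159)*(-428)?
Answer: -7879013/3657 ≈ -2154.5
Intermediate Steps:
171 + (-232/(-46) + 62/159)*(-428) = 171 + (-232*(-1/46) + 62*(1/159))*(-428) = 171 + (116/23 + 62/159)*(-428) = 171 + (19870/3657)*(-428) = 171 - 8504360/3657 = -7879013/3657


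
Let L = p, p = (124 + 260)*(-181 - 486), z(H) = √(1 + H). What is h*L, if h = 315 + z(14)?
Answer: -80680320 - 256128*√15 ≈ -8.1672e+7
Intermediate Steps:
h = 315 + √15 (h = 315 + √(1 + 14) = 315 + √15 ≈ 318.87)
p = -256128 (p = 384*(-667) = -256128)
L = -256128
h*L = (315 + √15)*(-256128) = -80680320 - 256128*√15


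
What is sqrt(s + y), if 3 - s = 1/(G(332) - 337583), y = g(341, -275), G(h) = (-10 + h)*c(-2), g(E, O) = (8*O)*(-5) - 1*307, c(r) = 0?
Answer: 3*sqrt(135437840824703)/337583 ≈ 103.42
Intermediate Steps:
g(E, O) = -307 - 40*O (g(E, O) = -40*O - 307 = -307 - 40*O)
G(h) = 0 (G(h) = (-10 + h)*0 = 0)
y = 10693 (y = -307 - 40*(-275) = -307 + 11000 = 10693)
s = 1012750/337583 (s = 3 - 1/(0 - 337583) = 3 - 1/(-337583) = 3 - 1*(-1/337583) = 3 + 1/337583 = 1012750/337583 ≈ 3.0000)
sqrt(s + y) = sqrt(1012750/337583 + 10693) = sqrt(3610787769/337583) = 3*sqrt(135437840824703)/337583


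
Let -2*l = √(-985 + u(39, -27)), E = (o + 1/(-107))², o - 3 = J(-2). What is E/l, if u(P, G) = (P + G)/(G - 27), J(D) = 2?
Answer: 1710936*I*√8867/101518283 ≈ 1.587*I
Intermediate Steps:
o = 5 (o = 3 + 2 = 5)
u(P, G) = (G + P)/(-27 + G)
E = 285156/11449 (E = (5 + 1/(-107))² = (5 - 1/107)² = (534/107)² = 285156/11449 ≈ 24.907)
l = -I*√8867/6 (l = -√(-985 + (-27 + 39)/(-27 - 27))/2 = -√(-985 + 12/(-54))/2 = -√(-985 - 1/54*12)/2 = -√(-985 - 2/9)/2 = -I*√8867/6 ≈ -15.694*I)
E/l = 285156/(11449*((-I*√8867/6))) = 285156*(6*I*√8867/8867)/11449 = 1710936*I*√8867/101518283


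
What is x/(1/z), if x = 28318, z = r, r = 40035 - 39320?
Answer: 20247370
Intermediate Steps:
r = 715
z = 715
x/(1/z) = 28318/(1/715) = 28318*715 = 20247370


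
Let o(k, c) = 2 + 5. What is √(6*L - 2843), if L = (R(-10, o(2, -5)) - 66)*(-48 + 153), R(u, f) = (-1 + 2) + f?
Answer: I*√39383 ≈ 198.45*I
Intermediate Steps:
o(k, c) = 7
R(u, f) = 1 + f
L = -6090 (L = ((1 + 7) - 66)*(-48 + 153) = (8 - 66)*105 = -58*105 = -6090)
√(6*L - 2843) = √(6*(-6090) - 2843) = √(-36540 - 2843) = √(-39383) = I*√39383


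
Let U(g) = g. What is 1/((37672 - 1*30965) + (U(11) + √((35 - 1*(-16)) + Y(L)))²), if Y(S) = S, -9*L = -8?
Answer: 50661/348357119 - 54*√467/348357119 ≈ 0.00014208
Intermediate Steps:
L = 8/9 (L = -⅑*(-8) = 8/9 ≈ 0.88889)
1/((37672 - 1*30965) + (U(11) + √((35 - 1*(-16)) + Y(L)))²) = 1/((37672 - 1*30965) + (11 + √((35 - 1*(-16)) + 8/9))²) = 1/((37672 - 30965) + (11 + √((35 + 16) + 8/9))²) = 1/(6707 + (11 + √(51 + 8/9))²) = 1/(6707 + (11 + √(467/9))²) = 1/(6707 + (11 + √467/3)²)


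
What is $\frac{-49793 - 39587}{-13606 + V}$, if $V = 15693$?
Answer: $- \frac{89380}{2087} \approx -42.827$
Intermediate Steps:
$\frac{-49793 - 39587}{-13606 + V} = \frac{-49793 - 39587}{-13606 + 15693} = - \frac{89380}{2087}$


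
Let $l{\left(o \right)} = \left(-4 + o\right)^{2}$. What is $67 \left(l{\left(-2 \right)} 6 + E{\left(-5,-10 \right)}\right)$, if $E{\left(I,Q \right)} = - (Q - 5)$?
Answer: $15477$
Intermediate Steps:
$E{\left(I,Q \right)} = 5 - Q$ ($E{\left(I,Q \right)} = - (-5 + Q) = 5 - Q$)
$67 \left(l{\left(-2 \right)} 6 + E{\left(-5,-10 \right)}\right) = 67 \left(\left(-4 - 2\right)^{2} \cdot 6 + \left(5 - -10\right)\right) = 67 \left(\left(-6\right)^{2} \cdot 6 + \left(5 + 10\right)\right) = 67 \left(36 \cdot 6 + 15\right) = 67 \left(216 + 15\right) = 67 \cdot 231 = 15477$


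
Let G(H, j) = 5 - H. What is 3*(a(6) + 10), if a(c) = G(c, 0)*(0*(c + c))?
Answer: 30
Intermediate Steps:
a(c) = 0 (a(c) = (5 - c)*(0*(c + c)) = (5 - c)*(0*(2*c)) = (5 - c)*0 = 0)
3*(a(6) + 10) = 3*(0 + 10) = 3*10 = 30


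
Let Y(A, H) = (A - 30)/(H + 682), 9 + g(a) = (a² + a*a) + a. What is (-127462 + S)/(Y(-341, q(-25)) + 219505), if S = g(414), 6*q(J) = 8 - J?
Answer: 296635625/301818633 ≈ 0.98283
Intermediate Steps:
g(a) = -9 + a + 2*a² (g(a) = -9 + ((a² + a*a) + a) = -9 + ((a² + a²) + a) = -9 + (2*a² + a) = -9 + (a + 2*a²) = -9 + a + 2*a²)
q(J) = 4/3 - J/6 (q(J) = (8 - J)/6 = 4/3 - J/6)
S = 343197 (S = -9 + 414 + 2*414² = -9 + 414 + 2*171396 = -9 + 414 + 342792 = 343197)
Y(A, H) = (-30 + A)/(682 + H)
(-127462 + S)/(Y(-341, q(-25)) + 219505) = (-127462 + 343197)/((-30 - 341)/(682 + (4/3 - ⅙*(-25))) + 219505) = 215735/(-371/(682 + (4/3 + 25/6)) + 219505) = 215735/(-371/(682 + 11/2) + 219505) = 215735/(-371/(1375/2) + 219505) = 215735/((2/1375)*(-371) + 219505) = 215735/(-742/1375 + 219505) = 215735/(301818633/1375) = 215735*(1375/301818633) = 296635625/301818633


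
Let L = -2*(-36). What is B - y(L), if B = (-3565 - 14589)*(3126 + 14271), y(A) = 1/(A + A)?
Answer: -45478819873/144 ≈ -3.1583e+8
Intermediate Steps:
L = 72
y(A) = 1/(2*A)
B = -315825138 (B = -18154*17397 = -315825138)
B - y(L) = -315825138 - 1/(2*72) = -315825138 - 1*1/144 = -315825138 - 1/144 = -45478819873/144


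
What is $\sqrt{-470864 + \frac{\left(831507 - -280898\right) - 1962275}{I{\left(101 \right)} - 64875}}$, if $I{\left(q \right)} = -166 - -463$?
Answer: $\frac{i \sqrt{54544382538881}}{10763} \approx 686.19 i$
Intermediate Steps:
$I{\left(q \right)} = 297$ ($I{\left(q \right)} = -166 + 463 = 297$)
$\sqrt{-470864 + \frac{\left(831507 - -280898\right) - 1962275}{I{\left(101 \right)} - 64875}} = \sqrt{-470864 + \frac{\left(831507 - -280898\right) - 1962275}{297 - 64875}} = \sqrt{-470864 + \frac{\left(831507 + 280898\right) - 1962275}{-64578}} = \sqrt{-470864 + \left(1112405 - 1962275\right) \left(- \frac{1}{64578}\right)} = \sqrt{-470864 - - \frac{141645}{10763}} = \sqrt{-470864 + \frac{141645}{10763}} = \sqrt{- \frac{5067767587}{10763}} = \frac{i \sqrt{54544382538881}}{10763}$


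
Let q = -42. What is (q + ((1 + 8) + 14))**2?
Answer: 361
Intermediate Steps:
(q + ((1 + 8) + 14))**2 = (-42 + ((1 + 8) + 14))**2 = (-42 + (9 + 14))**2 = (-42 + 23)**2 = (-19)**2 = 361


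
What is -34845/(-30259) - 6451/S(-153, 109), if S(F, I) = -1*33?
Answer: 196350694/998547 ≈ 196.64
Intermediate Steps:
S(F, I) = -33
-34845/(-30259) - 6451/S(-153, 109) = -34845/(-30259) - 6451/(-33) = -34845*(-1/30259) - 6451*(-1/33) = 34845/30259 + 6451/33 = 196350694/998547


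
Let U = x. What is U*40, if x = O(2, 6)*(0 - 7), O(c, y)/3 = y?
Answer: -5040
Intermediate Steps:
O(c, y) = 3*y
x = -126 (x = (3*6)*(0 - 7) = 18*(-7) = -126)
U = -126
U*40 = -126*40 = -5040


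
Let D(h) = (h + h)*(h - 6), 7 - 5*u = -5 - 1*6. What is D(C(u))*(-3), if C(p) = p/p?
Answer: 30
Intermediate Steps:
u = 18/5 (u = 7/5 - (-5 - 1*6)/5 = 7/5 - (-5 - 6)/5 = 7/5 - 1/5*(-11) = 7/5 + 11/5 = 18/5 ≈ 3.6000)
C(p) = 1
D(h) = 2*h*(-6 + h) (D(h) = (2*h)*(-6 + h) = 2*h*(-6 + h))
D(C(u))*(-3) = (2*1*(-6 + 1))*(-3) = (2*1*(-5))*(-3) = -10*(-3) = 30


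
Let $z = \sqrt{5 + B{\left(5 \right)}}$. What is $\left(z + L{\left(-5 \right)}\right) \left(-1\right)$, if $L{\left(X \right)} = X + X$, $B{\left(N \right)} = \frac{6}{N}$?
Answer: $10 - \frac{\sqrt{155}}{5} \approx 7.51$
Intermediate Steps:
$L{\left(X \right)} = 2 X$
$z = \frac{\sqrt{155}}{5}$ ($z = \sqrt{5 + \frac{6}{5}} = \sqrt{\frac{31}{5}} = \frac{\sqrt{155}}{5} \approx 2.49$)
$\left(z + L{\left(-5 \right)}\right) \left(-1\right) = \left(\frac{\sqrt{155}}{5} + 2 \left(-5\right)\right) \left(-1\right) = \left(\frac{\sqrt{155}}{5} - 10\right) \left(-1\right) = \left(-10 + \frac{\sqrt{155}}{5}\right) \left(-1\right) = 10 - \frac{\sqrt{155}}{5}$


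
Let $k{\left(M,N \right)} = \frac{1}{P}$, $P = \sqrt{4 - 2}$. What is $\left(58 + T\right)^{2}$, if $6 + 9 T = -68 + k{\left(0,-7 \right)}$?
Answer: $\frac{\left(896 + \sqrt{2}\right)^{2}}{324} \approx 2485.7$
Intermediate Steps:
$P = \sqrt{2} \approx 1.4142$
$k{\left(M,N \right)} = \frac{\sqrt{2}}{2}$ ($k{\left(M,N \right)} = \frac{1}{\sqrt{2}} = \frac{\sqrt{2}}{2}$)
$T = - \frac{74}{9} + \frac{\sqrt{2}}{18}$ ($T = - \frac{2}{3} + \frac{-68 + \frac{\sqrt{2}}{2}}{9} = - \frac{2}{3} - \left(\frac{68}{9} - \frac{\sqrt{2}}{18}\right) = - \frac{74}{9} + \frac{\sqrt{2}}{18} \approx -8.1437$)
$\left(58 + T\right)^{2} = \left(58 - \left(\frac{74}{9} - \frac{\sqrt{2}}{18}\right)\right)^{2} = \left(\frac{448}{9} + \frac{\sqrt{2}}{18}\right)^{2}$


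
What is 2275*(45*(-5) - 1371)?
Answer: -3630900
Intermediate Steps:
2275*(45*(-5) - 1371) = 2275*(-225 - 1371) = 2275*(-1596) = -3630900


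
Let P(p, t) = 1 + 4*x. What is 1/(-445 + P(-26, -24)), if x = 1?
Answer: -1/440 ≈ -0.0022727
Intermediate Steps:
P(p, t) = 5 (P(p, t) = 1 + 4*1 = 1 + 4 = 5)
1/(-445 + P(-26, -24)) = 1/(-445 + 5) = 1/(-440) = -1/440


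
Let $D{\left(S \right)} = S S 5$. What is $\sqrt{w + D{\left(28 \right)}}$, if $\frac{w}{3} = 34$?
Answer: $\sqrt{4022} \approx 63.419$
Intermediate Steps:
$w = 102$ ($w = 3 \cdot 34 = 102$)
$D{\left(S \right)} = 5 S^{2}$ ($D{\left(S \right)} = S^{2} \cdot 5 = 5 S^{2}$)
$\sqrt{w + D{\left(28 \right)}} = \sqrt{102 + 5 \cdot 28^{2}} = \sqrt{102 + 5 \cdot 784} = \sqrt{102 + 3920} = \sqrt{4022}$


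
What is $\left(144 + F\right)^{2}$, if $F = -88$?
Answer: $3136$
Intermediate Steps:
$\left(144 + F\right)^{2} = \left(144 - 88\right)^{2} = 56^{2} = 3136$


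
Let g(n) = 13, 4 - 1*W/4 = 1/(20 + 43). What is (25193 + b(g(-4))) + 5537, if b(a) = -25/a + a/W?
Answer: 401073507/13052 ≈ 30729.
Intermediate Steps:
W = 1004/63 (W = 16 - 4/(20 + 43) = 16 - 4/63 = 1004/63 ≈ 15.937)
b(a) = -25/a + 63*a/1004 (b(a) = -25/a + a/(1004/63) = -25/a + a*(63/1004) = -25/a + 63*a/1004)
(25193 + b(g(-4))) + 5537 = (25193 + (-25/13 + (63/1004)*13)) + 5537 = (25193 + (-25*1/13 + 819/1004)) + 5537 = (25193 + (-25/13 + 819/1004)) + 5537 = (25193 - 14453/13052) + 5537 = 328804583/13052 + 5537 = 401073507/13052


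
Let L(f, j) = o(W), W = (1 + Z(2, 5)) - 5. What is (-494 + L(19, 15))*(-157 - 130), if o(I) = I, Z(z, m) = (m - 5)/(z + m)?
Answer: 142926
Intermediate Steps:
Z(z, m) = (-5 + m)/(m + z)
W = -4 (W = (1 + (-5 + 5)/(5 + 2)) - 5 = (1 + 0/7) - 5 = (1 + (1/7)*0) - 5 = (1 + 0) - 5 = 1 - 5 = -4)
L(f, j) = -4
(-494 + L(19, 15))*(-157 - 130) = (-494 - 4)*(-157 - 130) = -498*(-287) = 142926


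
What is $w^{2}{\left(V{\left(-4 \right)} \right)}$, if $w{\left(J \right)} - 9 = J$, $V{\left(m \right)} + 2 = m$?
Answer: $9$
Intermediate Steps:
$V{\left(m \right)} = -2 + m$
$w{\left(J \right)} = 9 + J$
$w^{2}{\left(V{\left(-4 \right)} \right)} = \left(9 - 6\right)^{2} = 3^{2} = 9$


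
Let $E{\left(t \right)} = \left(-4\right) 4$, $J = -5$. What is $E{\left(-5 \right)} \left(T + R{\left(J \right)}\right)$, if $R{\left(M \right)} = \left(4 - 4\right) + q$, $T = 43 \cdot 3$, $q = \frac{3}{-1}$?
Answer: $-2016$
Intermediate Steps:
$E{\left(t \right)} = -16$
$q = -3$ ($q = 3 \left(-1\right) = -3$)
$T = 129$
$R{\left(M \right)} = -3$ ($R{\left(M \right)} = \left(4 - 4\right) - 3 = 0 - 3 = -3$)
$E{\left(-5 \right)} \left(T + R{\left(J \right)}\right) = - 16 \left(129 - 3\right) = \left(-16\right) 126 = -2016$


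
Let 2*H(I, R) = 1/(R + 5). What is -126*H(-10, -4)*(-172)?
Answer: 10836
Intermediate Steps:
H(I, R) = 1/(2*(5 + R)) (H(I, R) = 1/(2*(R + 5)) = 1/(2*(5 + R)))
-126*H(-10, -4)*(-172) = -63/(5 - 4)*(-172) = -63/1*(-172) = -63*(-172) = 10836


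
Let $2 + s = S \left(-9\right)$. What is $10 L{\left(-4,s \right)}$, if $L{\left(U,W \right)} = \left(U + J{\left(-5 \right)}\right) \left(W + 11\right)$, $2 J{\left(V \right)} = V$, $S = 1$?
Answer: $0$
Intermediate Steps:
$J{\left(V \right)} = \frac{V}{2}$
$s = -11$ ($s = -2 + 1 \left(-9\right) = -2 - 9 = -11$)
$L{\left(U,W \right)} = \left(11 + W\right) \left(- \frac{5}{2} + U\right)$ ($L{\left(U,W \right)} = \left(U + \frac{1}{2} \left(-5\right)\right) \left(W + 11\right) = \left(U - \frac{5}{2}\right) \left(11 + W\right) = \left(- \frac{5}{2} + U\right) \left(11 + W\right) = \left(11 + W\right) \left(- \frac{5}{2} + U\right)$)
$10 L{\left(-4,s \right)} = 10 \left(- \frac{55}{2} + 11 \left(-4\right) - - \frac{55}{2} - -44\right) = 10 \left(- \frac{55}{2} - 44 + \frac{55}{2} + 44\right) = 10 \cdot 0 = 0$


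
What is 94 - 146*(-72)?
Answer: 10606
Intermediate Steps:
94 - 146*(-72) = 94 + 10512 = 10606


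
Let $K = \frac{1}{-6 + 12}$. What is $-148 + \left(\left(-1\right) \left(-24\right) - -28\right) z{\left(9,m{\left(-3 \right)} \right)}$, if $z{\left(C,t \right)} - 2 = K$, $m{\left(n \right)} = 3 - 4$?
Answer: $- \frac{106}{3} \approx -35.333$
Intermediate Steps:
$m{\left(n \right)} = -1$
$K = \frac{1}{6} \approx 0.16667$
$z{\left(C,t \right)} = \frac{13}{6}$ ($z{\left(C,t \right)} = 2 + \frac{1}{6} = \frac{13}{6}$)
$-148 + \left(\left(-1\right) \left(-24\right) - -28\right) z{\left(9,m{\left(-3 \right)} \right)} = -148 + \left(\left(-1\right) \left(-24\right) - -28\right) \frac{13}{6} = -148 + \left(24 + 28\right) \frac{13}{6} = -148 + 52 \cdot \frac{13}{6} = -148 + \frac{338}{3} = - \frac{106}{3}$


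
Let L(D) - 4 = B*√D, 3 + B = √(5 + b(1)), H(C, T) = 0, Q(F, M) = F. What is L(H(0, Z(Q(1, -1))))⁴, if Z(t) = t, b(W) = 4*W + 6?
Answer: 256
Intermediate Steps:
b(W) = 6 + 4*W
B = -3 + √15 (B = -3 + √(5 + (6 + 4*1)) = -3 + √(5 + (6 + 4)) = -3 + √(5 + 10) = -3 + √15 ≈ 0.87298)
L(D) = 4 + √D*(-3 + √15) (L(D) = 4 + (-3 + √15)*√D = 4 + √D*(-3 + √15))
L(H(0, Z(Q(1, -1))))⁴ = (4 + √0*(-3 + √15))⁴ = (4 + 0*(-3 + √15))⁴ = (4 + 0)⁴ = 4⁴ = 256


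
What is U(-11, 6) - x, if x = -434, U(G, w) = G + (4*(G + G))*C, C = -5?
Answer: 863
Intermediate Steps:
U(G, w) = -39*G (U(G, w) = G + (4*(G + G))*(-5) = G + (4*(2*G))*(-5) = G + (8*G)*(-5) = G - 40*G = -39*G)
U(-11, 6) - x = -39*(-11) - 1*(-434) = 429 + 434 = 863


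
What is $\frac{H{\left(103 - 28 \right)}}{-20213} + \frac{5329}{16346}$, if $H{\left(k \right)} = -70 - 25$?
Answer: $\frac{109267947}{330401698} \approx 0.33071$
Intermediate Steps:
$H{\left(k \right)} = -95$
$\frac{H{\left(103 - 28 \right)}}{-20213} + \frac{5329}{16346} = - \frac{95}{-20213} + \frac{5329}{16346} = \left(-95\right) \left(- \frac{1}{20213}\right) + 5329 \cdot \frac{1}{16346} = \frac{95}{20213} + \frac{5329}{16346} = \frac{109267947}{330401698}$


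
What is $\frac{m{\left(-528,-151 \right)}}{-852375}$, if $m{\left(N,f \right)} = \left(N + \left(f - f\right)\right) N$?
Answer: $- \frac{92928}{284125} \approx -0.32707$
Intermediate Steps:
$m{\left(N,f \right)} = N^{2}$ ($m{\left(N,f \right)} = \left(N + 0\right) N = N N = N^{2}$)
$\frac{m{\left(-528,-151 \right)}}{-852375} = \frac{\left(-528\right)^{2}}{-852375} = 278784 \left(- \frac{1}{852375}\right) = - \frac{92928}{284125}$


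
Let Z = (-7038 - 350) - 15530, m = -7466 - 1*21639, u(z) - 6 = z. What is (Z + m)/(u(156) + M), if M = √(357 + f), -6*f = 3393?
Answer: -5618484/17635 + 17341*I*√834/17635 ≈ -318.6 + 28.398*I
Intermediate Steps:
f = -1131/2 (f = -⅙*3393 = -1131/2 ≈ -565.50)
u(z) = 6 + z
m = -29105 (m = -7466 - 21639 = -29105)
Z = -22918 (Z = -7388 - 15530 = -22918)
M = I*√834/2 (M = √(357 - 1131/2) = √(-417/2) = I*√834/2 ≈ 14.44*I)
(Z + m)/(u(156) + M) = (-22918 - 29105)/((6 + 156) + I*√834/2) = -52023/(162 + I*√834/2)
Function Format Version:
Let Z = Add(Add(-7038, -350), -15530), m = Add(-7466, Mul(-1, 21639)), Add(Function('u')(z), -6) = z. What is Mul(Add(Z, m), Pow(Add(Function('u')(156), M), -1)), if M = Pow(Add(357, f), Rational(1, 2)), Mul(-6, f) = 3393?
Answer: Add(Rational(-5618484, 17635), Mul(Rational(17341, 17635), I, Pow(834, Rational(1, 2)))) ≈ Add(-318.60, Mul(28.398, I))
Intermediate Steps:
f = Rational(-1131, 2) (f = Mul(Rational(-1, 6), 3393) = Rational(-1131, 2) ≈ -565.50)
Function('u')(z) = Add(6, z)
m = -29105 (m = Add(-7466, -21639) = -29105)
Z = -22918 (Z = Add(-7388, -15530) = -22918)
M = Mul(Rational(1, 2), I, Pow(834, Rational(1, 2))) (M = Pow(Add(357, Rational(-1131, 2)), Rational(1, 2)) = Pow(Rational(-417, 2), Rational(1, 2)) = Mul(Rational(1, 2), I, Pow(834, Rational(1, 2))) ≈ Mul(14.440, I))
Mul(Add(Z, m), Pow(Add(Function('u')(156), M), -1)) = Mul(Add(-22918, -29105), Pow(Add(Add(6, 156), Mul(Rational(1, 2), I, Pow(834, Rational(1, 2)))), -1)) = Mul(-52023, Pow(Add(162, Mul(Rational(1, 2), I, Pow(834, Rational(1, 2)))), -1))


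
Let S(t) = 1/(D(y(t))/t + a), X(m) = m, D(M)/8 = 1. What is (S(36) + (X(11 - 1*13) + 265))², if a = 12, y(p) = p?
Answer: 837465721/12100 ≈ 69212.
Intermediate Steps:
D(M) = 8 (D(M) = 8*1 = 8)
S(t) = 1/(12 + 8/t) (S(t) = 1/(8/t + 12) = 1/(12 + 8/t))
(S(36) + (X(11 - 1*13) + 265))² = ((¼)*36/(2 + 3*36) + ((11 - 1*13) + 265))² = ((¼)*36/(2 + 108) + ((11 - 13) + 265))² = ((¼)*36/110 + (-2 + 265))² = ((¼)*36*(1/110) + 263)² = (9/110 + 263)² = (28939/110)² = 837465721/12100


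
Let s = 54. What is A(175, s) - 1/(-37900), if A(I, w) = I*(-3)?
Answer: -19897499/37900 ≈ -525.00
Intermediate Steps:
A(I, w) = -3*I
A(175, s) - 1/(-37900) = -3*175 - 1/(-37900) = -525 - 1*(-1/37900) = -525 + 1/37900 = -19897499/37900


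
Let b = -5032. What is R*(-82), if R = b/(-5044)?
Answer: -103156/1261 ≈ -81.805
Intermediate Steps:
R = 1258/1261 (R = -5032/(-5044) = -5032*(-1/5044) = 1258/1261 ≈ 0.99762)
R*(-82) = (1258/1261)*(-82) = -103156/1261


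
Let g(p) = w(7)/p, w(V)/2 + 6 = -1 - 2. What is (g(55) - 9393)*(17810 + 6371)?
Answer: -12492702573/55 ≈ -2.2714e+8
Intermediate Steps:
w(V) = -18 (w(V) = -12 + 2*(-1 - 2) = -12 + 2*(-3) = -12 - 6 = -18)
g(p) = -18/p
(g(55) - 9393)*(17810 + 6371) = (-18/55 - 9393)*(17810 + 6371) = (-18*1/55 - 9393)*24181 = (-18/55 - 9393)*24181 = -516633/55*24181 = -12492702573/55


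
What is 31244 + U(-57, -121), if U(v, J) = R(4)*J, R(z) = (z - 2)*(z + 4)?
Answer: 29308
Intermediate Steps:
R(z) = (-2 + z)*(4 + z)
U(v, J) = 16*J (U(v, J) = (-8 + 4**2 + 2*4)*J = (-8 + 16 + 8)*J = 16*J)
31244 + U(-57, -121) = 31244 + 16*(-121) = 31244 - 1936 = 29308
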